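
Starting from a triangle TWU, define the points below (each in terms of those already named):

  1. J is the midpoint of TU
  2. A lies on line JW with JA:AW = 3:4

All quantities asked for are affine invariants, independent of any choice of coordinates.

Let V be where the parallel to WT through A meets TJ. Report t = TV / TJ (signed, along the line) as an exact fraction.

t = 4/7

Set T = (0, 0), W = (1, 0), U = (0, 1); any affine frame gives the same invariant.
1. J is the midpoint of TU ⇒ J = (0, 1/2)
2. A lies on line JW with JA:AW = 3:4 ⇒ A = (3/7, 2/7)
through A parallel to WT: direction (-1, 0); meets TJ at V = (0, 2/7)
V = T + t·(J−T) with t = 4/7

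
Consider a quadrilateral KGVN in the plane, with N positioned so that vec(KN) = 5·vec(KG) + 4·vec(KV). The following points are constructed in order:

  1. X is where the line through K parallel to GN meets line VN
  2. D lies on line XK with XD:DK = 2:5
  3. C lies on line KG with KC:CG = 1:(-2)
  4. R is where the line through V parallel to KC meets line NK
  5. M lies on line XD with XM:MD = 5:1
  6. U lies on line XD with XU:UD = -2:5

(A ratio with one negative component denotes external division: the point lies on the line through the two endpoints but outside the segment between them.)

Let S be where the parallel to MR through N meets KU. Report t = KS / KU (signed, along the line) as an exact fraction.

Choose coordinates K = (0, 0), G = (1, 0), V = (0, 1), N = (5, 4).
1. X is where the line through K parallel to GN meets line VN ⇒ X = (5/2, 5/2)
2. D lies on line XK with XD:DK = 2:5 ⇒ D = (25/14, 25/14)
3. C lies on line KG with KC:CG = 1:(-2) ⇒ C = (-1, 0)
4. R is where the line through V parallel to KC meets line NK ⇒ R = (5/4, 1)
5. M lies on line XD with XM:MD = 5:1 ⇒ M = (40/21, 40/21)
6. U lies on line XD with XU:UD = -2:5 ⇒ U = (125/42, 125/42)
through N parallel to MR: direction (-55/84, -19/21); meets KU at S = (160/21, 160/21)
S = K + t·(U−K) with t = 64/25

t = 64/25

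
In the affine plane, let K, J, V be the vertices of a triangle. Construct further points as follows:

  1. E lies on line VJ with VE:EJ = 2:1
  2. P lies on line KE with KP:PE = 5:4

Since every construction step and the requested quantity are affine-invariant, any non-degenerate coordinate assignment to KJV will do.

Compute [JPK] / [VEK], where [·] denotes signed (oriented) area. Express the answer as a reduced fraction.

Set K = (0, 0), J = (1, 0), V = (0, 1); any affine frame gives the same invariant.
1. E lies on line VJ with VE:EJ = 2:1 ⇒ E = (2/3, 1/3)
2. P lies on line KE with KP:PE = 5:4 ⇒ P = (10/27, 5/27)
2·[JPK] = 5/27, 2·[VEK] = -2/3
[JPK]:[VEK] = 5/27:-2/3 = -5/18

[JPK]:[VEK] = -5/18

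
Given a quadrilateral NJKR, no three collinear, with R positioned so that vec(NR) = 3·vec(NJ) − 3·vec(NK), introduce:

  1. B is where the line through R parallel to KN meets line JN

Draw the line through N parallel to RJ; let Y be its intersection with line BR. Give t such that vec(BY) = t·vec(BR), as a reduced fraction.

t = 3/2

Set N = (0, 0), J = (1, 0), K = (0, 1), R = (3, -3); any affine frame gives the same invariant.
1. B is where the line through R parallel to KN meets line JN ⇒ B = (3, 0)
through N parallel to RJ: direction (-2, 3); meets BR at Y = (3, -9/2)
Y = B + t·(R−B) with t = 3/2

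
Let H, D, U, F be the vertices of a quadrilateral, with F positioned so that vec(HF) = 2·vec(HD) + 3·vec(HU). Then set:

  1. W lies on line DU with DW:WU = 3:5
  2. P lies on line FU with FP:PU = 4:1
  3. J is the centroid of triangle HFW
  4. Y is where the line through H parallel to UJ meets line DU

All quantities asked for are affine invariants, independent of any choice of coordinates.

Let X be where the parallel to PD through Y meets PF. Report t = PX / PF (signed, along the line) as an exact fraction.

t = -1/32

Assign H = (0, 0), D = (1, 0), U = (0, 1), F = (2, 3) — the answer is frame-independent, so this choice is without loss of generality.
1. W lies on line DU with DW:WU = 3:5 ⇒ W = (5/8, 3/8)
2. P lies on line FU with FP:PU = 4:1 ⇒ P = (2/5, 7/5)
3. J is the centroid of triangle HFW ⇒ J = (7/8, 9/8)
4. Y is where the line through H parallel to UJ meets line DU ⇒ Y = (7/8, 1/8)
through Y parallel to PD: direction (3/5, -7/5); meets PF at X = (7/20, 27/20)
X = P + t·(F−P) with t = -1/32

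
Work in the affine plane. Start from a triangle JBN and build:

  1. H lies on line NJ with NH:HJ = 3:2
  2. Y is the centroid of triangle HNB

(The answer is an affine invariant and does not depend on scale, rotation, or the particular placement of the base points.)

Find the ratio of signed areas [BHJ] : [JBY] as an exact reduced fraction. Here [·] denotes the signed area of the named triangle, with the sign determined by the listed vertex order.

[BHJ]:[JBY] = 6/7

Work in coordinates with J = (0, 0), B = (1, 0), N = (0, 1).
1. H lies on line NJ with NH:HJ = 3:2 ⇒ H = (0, 2/5)
2. Y is the centroid of triangle HNB ⇒ Y = (1/3, 7/15)
2·[BHJ] = 2/5, 2·[JBY] = 7/15
[BHJ]:[JBY] = 2/5:7/15 = 6/7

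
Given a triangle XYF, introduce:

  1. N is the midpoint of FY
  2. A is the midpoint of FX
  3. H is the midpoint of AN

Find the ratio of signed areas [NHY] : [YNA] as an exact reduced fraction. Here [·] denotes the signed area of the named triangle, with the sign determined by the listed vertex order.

[NHY]:[YNA] = 1/2

Choose coordinates X = (0, 0), Y = (1, 0), F = (0, 1).
1. N is the midpoint of FY ⇒ N = (1/2, 1/2)
2. A is the midpoint of FX ⇒ A = (0, 1/2)
3. H is the midpoint of AN ⇒ H = (1/4, 1/2)
2·[NHY] = 1/8, 2·[YNA] = 1/4
[NHY]:[YNA] = 1/8:1/4 = 1/2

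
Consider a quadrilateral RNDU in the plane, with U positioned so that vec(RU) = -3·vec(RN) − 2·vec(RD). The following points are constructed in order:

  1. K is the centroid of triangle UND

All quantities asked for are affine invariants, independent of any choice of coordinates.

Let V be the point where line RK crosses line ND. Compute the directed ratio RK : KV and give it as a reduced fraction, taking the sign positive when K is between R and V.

Work in coordinates with R = (0, 0), N = (1, 0), D = (0, 1), U = (-3, -2).
1. K is the centroid of triangle UND ⇒ K = (-2/3, -1/3)
line RK meets ND at V = (2/3, 1/3)
K = R + t·(V−R) with t = -1, so RK:KV = -1:2

RK:KV = -1/2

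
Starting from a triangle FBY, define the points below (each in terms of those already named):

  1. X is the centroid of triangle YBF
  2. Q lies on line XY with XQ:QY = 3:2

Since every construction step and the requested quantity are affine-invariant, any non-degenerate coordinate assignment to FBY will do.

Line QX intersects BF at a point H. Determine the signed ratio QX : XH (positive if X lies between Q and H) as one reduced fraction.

Assign F = (0, 0), B = (1, 0), Y = (0, 1) — the answer is frame-independent, so this choice is without loss of generality.
1. X is the centroid of triangle YBF ⇒ X = (1/3, 1/3)
2. Q lies on line XY with XQ:QY = 3:2 ⇒ Q = (2/15, 11/15)
line QX meets BF at H = (1/2, 0)
X = Q + t·(H−Q) with t = 6/11, so QX:XH = 6/11:5/11

QX:XH = 6/5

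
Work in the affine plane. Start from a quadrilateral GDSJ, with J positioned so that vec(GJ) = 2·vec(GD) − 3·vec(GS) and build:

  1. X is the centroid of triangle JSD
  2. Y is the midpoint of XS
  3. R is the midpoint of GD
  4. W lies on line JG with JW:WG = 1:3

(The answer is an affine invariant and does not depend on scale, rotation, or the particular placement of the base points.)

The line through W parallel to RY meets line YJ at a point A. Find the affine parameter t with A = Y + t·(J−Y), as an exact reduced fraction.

Set G = (0, 0), D = (1, 0), S = (0, 1), J = (2, -3); any affine frame gives the same invariant.
1. X is the centroid of triangle JSD ⇒ X = (1, -2/3)
2. Y is the midpoint of XS ⇒ Y = (1/2, 1/6)
3. R is the midpoint of GD ⇒ R = (1/2, 0)
4. W lies on line JG with JW:WG = 1:3 ⇒ W = (3/2, -9/4)
through W parallel to RY: direction (0, 1/6); meets YJ at A = (3/2, -35/18)
A = Y + t·(J−Y) with t = 2/3

t = 2/3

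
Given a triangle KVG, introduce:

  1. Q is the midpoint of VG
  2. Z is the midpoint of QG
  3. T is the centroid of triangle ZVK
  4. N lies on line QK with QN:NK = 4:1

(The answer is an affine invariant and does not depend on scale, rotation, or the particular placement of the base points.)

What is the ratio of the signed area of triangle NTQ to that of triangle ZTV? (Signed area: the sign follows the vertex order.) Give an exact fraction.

Assign K = (0, 0), V = (1, 0), G = (0, 1) — the answer is frame-independent, so this choice is without loss of generality.
1. Q is the midpoint of VG ⇒ Q = (1/2, 1/2)
2. Z is the midpoint of QG ⇒ Z = (1/4, 3/4)
3. T is the centroid of triangle ZVK ⇒ T = (5/12, 1/4)
4. N lies on line QK with QN:NK = 4:1 ⇒ N = (1/10, 1/10)
2·[NTQ] = 1/15, 2·[ZTV] = 1/4
[NTQ]:[ZTV] = 1/15:1/4 = 4/15

[NTQ]:[ZTV] = 4/15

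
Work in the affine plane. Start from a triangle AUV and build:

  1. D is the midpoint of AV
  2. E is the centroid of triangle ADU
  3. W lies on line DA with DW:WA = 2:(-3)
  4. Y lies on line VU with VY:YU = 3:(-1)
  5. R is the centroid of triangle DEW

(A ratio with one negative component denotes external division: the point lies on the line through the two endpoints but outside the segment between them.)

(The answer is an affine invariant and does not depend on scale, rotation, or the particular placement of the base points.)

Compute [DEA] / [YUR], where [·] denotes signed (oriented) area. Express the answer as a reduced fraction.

[DEA]:[YUR] = -2

Work in coordinates with A = (0, 0), U = (1, 0), V = (0, 1).
1. D is the midpoint of AV ⇒ D = (0, 1/2)
2. E is the centroid of triangle ADU ⇒ E = (1/3, 1/6)
3. W lies on line DA with DW:WA = 2:(-3) ⇒ W = (0, 3/2)
4. Y lies on line VU with VY:YU = 3:(-1) ⇒ Y = (3/2, -1/2)
5. R is the centroid of triangle DEW ⇒ R = (1/9, 13/18)
2·[DEA] = -1/6, 2·[YUR] = 1/12
[DEA]:[YUR] = -1/6:1/12 = -2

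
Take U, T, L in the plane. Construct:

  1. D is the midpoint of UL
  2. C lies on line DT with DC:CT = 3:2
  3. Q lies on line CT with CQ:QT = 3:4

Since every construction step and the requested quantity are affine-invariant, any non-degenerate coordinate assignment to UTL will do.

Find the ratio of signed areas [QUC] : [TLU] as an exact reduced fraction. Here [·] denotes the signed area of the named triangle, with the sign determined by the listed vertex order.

Set U = (0, 0), T = (1, 0), L = (0, 1); any affine frame gives the same invariant.
1. D is the midpoint of UL ⇒ D = (0, 1/2)
2. C lies on line DT with DC:CT = 3:2 ⇒ C = (3/5, 1/5)
3. Q lies on line CT with CQ:QT = 3:4 ⇒ Q = (27/35, 4/35)
2·[QUC] = -3/35, 2·[TLU] = 1
[QUC]:[TLU] = -3/35:1 = -3/35

[QUC]:[TLU] = -3/35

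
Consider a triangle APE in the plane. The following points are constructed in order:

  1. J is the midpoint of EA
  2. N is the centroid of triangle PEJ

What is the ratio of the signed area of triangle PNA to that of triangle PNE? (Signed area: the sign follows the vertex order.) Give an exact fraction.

[PNA]:[PNE] = -3

Work in coordinates with A = (0, 0), P = (1, 0), E = (0, 1).
1. J is the midpoint of EA ⇒ J = (0, 1/2)
2. N is the centroid of triangle PEJ ⇒ N = (1/3, 1/2)
2·[PNA] = 1/2, 2·[PNE] = -1/6
[PNA]:[PNE] = 1/2:-1/6 = -3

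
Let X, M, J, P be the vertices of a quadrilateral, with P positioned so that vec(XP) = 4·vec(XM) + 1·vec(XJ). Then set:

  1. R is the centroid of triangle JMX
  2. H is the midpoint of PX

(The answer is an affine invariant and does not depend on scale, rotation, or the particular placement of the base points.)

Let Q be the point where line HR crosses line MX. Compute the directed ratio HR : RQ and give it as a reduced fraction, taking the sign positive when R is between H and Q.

HR:RQ = 1/2

Assign X = (0, 0), M = (1, 0), J = (0, 1), P = (4, 1) — the answer is frame-independent, so this choice is without loss of generality.
1. R is the centroid of triangle JMX ⇒ R = (1/3, 1/3)
2. H is the midpoint of PX ⇒ H = (2, 1/2)
line HR meets MX at Q = (-3, 0)
R = H + t·(Q−H) with t = 1/3, so HR:RQ = 1/3:2/3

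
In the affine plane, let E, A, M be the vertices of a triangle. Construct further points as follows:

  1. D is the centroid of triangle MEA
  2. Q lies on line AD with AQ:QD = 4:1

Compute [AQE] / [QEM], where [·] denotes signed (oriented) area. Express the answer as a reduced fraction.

Work in coordinates with E = (0, 0), A = (1, 0), M = (0, 1).
1. D is the centroid of triangle MEA ⇒ D = (1/3, 1/3)
2. Q lies on line AD with AQ:QD = 4:1 ⇒ Q = (7/15, 4/15)
2·[AQE] = 4/15, 2·[QEM] = -7/15
[AQE]:[QEM] = 4/15:-7/15 = -4/7

[AQE]:[QEM] = -4/7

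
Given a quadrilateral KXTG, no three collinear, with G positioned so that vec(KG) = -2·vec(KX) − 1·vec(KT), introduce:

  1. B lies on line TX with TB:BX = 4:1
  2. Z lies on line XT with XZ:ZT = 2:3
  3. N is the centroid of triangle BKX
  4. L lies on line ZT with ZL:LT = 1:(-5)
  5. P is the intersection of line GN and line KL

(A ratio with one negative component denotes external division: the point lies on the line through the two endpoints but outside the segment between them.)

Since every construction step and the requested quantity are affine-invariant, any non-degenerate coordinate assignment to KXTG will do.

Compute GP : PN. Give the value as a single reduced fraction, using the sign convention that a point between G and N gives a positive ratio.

GP:PN = -5/2

Choose coordinates K = (0, 0), X = (1, 0), T = (0, 1), G = (-2, -1).
1. B lies on line TX with TB:BX = 4:1 ⇒ B = (4/5, 1/5)
2. Z lies on line XT with XZ:ZT = 2:3 ⇒ Z = (3/5, 2/5)
3. N is the centroid of triangle BKX ⇒ N = (3/5, 1/15)
4. L lies on line ZT with ZL:LT = 1:(-5) ⇒ L = (3/4, 1/4)
5. P is the intersection of line GN and line KL ⇒ P = (7/3, 7/9)
P = G + t·(N−G) with t = 5/3, so GP:PN = t:(1−t) = 5/3:-2/3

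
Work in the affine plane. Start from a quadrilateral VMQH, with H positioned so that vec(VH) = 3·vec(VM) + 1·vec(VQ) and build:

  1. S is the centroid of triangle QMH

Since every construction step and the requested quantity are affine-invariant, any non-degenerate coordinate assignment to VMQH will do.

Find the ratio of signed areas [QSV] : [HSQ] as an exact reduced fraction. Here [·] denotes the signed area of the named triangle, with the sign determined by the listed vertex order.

Assign V = (0, 0), M = (1, 0), Q = (0, 1), H = (3, 1) — the answer is frame-independent, so this choice is without loss of generality.
1. S is the centroid of triangle QMH ⇒ S = (4/3, 2/3)
2·[QSV] = -4/3, 2·[HSQ] = -1
[QSV]:[HSQ] = -4/3:-1 = 4/3

[QSV]:[HSQ] = 4/3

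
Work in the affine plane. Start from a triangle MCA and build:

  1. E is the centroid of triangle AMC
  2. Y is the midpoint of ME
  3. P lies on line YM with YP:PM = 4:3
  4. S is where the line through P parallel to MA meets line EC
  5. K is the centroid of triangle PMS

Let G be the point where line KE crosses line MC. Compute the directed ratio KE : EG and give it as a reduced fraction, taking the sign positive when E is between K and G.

Choose coordinates M = (0, 0), C = (1, 0), A = (0, 1).
1. E is the centroid of triangle AMC ⇒ E = (1/3, 1/3)
2. Y is the midpoint of ME ⇒ Y = (1/6, 1/6)
3. P lies on line YM with YP:PM = 4:3 ⇒ P = (1/14, 1/14)
4. S is where the line through P parallel to MA meets line EC ⇒ S = (1/14, 13/28)
5. K is the centroid of triangle PMS ⇒ K = (1/21, 5/28)
line KE meets MC at G = (-11/39, 0)
E = K + t·(G−K) with t = -13/15, so KE:EG = -13/15:28/15

KE:EG = -13/28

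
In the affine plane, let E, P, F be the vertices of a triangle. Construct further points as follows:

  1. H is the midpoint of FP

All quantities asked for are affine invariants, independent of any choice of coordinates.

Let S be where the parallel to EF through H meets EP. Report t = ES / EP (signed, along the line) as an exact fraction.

Set E = (0, 0), P = (1, 0), F = (0, 1); any affine frame gives the same invariant.
1. H is the midpoint of FP ⇒ H = (1/2, 1/2)
through H parallel to EF: direction (0, 1); meets EP at S = (1/2, 0)
S = E + t·(P−E) with t = 1/2

t = 1/2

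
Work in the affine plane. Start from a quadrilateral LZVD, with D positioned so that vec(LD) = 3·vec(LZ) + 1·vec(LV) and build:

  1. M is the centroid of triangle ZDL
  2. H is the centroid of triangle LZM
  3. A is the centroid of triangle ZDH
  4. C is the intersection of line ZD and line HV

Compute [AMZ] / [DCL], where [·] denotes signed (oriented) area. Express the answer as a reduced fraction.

[AMZ]:[DCL] = -23/324

Choose coordinates L = (0, 0), Z = (1, 0), V = (0, 1), D = (3, 1).
1. M is the centroid of triangle ZDL ⇒ M = (4/3, 1/3)
2. H is the centroid of triangle LZM ⇒ H = (7/9, 1/9)
3. A is the centroid of triangle ZDH ⇒ A = (43/27, 10/27)
4. C is the intersection of line ZD and line HV ⇒ C = (21/23, -1/23)
2·[AMZ] = 2/27, 2·[DCL] = -24/23
[AMZ]:[DCL] = 2/27:-24/23 = -23/324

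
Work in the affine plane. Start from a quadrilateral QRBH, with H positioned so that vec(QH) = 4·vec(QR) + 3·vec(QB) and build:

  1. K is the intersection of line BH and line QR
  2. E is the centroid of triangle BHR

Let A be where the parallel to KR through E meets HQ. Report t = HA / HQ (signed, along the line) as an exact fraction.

Assign Q = (0, 0), R = (1, 0), B = (0, 1), H = (4, 3) — the answer is frame-independent, so this choice is without loss of generality.
1. K is the intersection of line BH and line QR ⇒ K = (-2, 0)
2. E is the centroid of triangle BHR ⇒ E = (5/3, 4/3)
through E parallel to KR: direction (3, 0); meets HQ at A = (16/9, 4/3)
A = H + t·(Q−H) with t = 5/9

t = 5/9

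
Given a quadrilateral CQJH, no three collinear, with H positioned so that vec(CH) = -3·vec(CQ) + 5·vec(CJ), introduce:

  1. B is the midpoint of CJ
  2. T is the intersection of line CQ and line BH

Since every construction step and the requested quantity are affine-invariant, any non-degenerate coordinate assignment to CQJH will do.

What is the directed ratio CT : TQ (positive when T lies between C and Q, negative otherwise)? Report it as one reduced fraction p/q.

Assign C = (0, 0), Q = (1, 0), J = (0, 1), H = (-3, 5) — the answer is frame-independent, so this choice is without loss of generality.
1. B is the midpoint of CJ ⇒ B = (0, 1/2)
2. T is the intersection of line CQ and line BH ⇒ T = (1/3, 0)
T = C + t·(Q−C) with t = 1/3, so CT:TQ = t:(1−t) = 1/3:2/3

CT:TQ = 1/2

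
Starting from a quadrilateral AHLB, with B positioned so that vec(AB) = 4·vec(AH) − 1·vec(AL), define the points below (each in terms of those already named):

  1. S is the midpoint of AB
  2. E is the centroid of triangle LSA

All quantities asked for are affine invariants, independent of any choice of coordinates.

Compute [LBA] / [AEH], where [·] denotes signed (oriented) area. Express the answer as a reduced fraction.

[LBA]:[AEH] = 24

Assign A = (0, 0), H = (1, 0), L = (0, 1), B = (4, -1) — the answer is frame-independent, so this choice is without loss of generality.
1. S is the midpoint of AB ⇒ S = (2, -1/2)
2. E is the centroid of triangle LSA ⇒ E = (2/3, 1/6)
2·[LBA] = -4, 2·[AEH] = -1/6
[LBA]:[AEH] = -4:-1/6 = 24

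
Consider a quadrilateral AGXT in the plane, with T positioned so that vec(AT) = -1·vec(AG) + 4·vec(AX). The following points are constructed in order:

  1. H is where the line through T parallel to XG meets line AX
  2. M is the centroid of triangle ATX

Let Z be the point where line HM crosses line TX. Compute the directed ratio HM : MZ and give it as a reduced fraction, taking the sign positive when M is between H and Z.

Set A = (0, 0), G = (1, 0), X = (0, 1), T = (-1, 4); any affine frame gives the same invariant.
1. H is where the line through T parallel to XG meets line AX ⇒ H = (0, 3)
2. M is the centroid of triangle ATX ⇒ M = (-1/3, 5/3)
line HM meets TX at Z = (-2/7, 13/7)
M = H + t·(Z−H) with t = 7/6, so HM:MZ = 7/6:-1/6

HM:MZ = -7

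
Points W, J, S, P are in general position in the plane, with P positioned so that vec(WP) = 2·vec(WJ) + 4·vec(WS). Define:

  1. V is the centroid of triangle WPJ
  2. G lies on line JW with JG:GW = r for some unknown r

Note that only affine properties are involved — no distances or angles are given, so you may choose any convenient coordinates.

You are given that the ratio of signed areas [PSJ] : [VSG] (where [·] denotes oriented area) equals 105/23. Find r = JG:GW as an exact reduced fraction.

Set W = (0, 0), J = (1, 0), S = (0, 1), P = (2, 4); any affine frame gives the same invariant.
1. V is the centroid of triangle WPJ ⇒ V = (1, 4/3)
2. With JG:GW = r, write λ = r/(r+1) so G = J + λ·(W−J); G is affine-linear in λ
Every point depending on G is an affine combination of G and λ-independent points, so each such coordinate is linear in λ; the λ² term in each signed area is a multiple of (W−J)×(W−J) = 0, so 2·[PSJ] and 2·[VSG] are each linear in λ. Evaluating at λ=0 and λ=1:
  2·[PSJ] = 5,   2·[VSG] = -1/3·λ + 4/3
So [PSJ]:[VSG] = (5) / (-1/3·λ + 4/3). Setting this equal to 105/23:
  5 = 105/23·(-1/3·λ + 4/3)  ⇒  λ = 5/7
Then r = λ/(1−λ) = (5/7)/(2/7) = 5/2. Check: with r = 5/2, G = (2/7, 0) and [PSJ]:[VSG] = 105/23 as required.

r = 5/2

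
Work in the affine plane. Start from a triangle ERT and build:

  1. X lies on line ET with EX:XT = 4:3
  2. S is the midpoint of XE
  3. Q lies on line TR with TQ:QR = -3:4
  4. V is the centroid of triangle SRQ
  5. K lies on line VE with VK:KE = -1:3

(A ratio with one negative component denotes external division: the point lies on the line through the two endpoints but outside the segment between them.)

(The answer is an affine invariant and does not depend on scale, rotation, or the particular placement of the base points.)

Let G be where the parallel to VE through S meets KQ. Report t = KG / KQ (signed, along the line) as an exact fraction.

Assign E = (0, 0), R = (1, 0), T = (0, 1) — the answer is frame-independent, so this choice is without loss of generality.
1. X lies on line ET with EX:XT = 4:3 ⇒ X = (0, 4/7)
2. S is the midpoint of XE ⇒ S = (0, 2/7)
3. Q lies on line TR with TQ:QR = -3:4 ⇒ Q = (-3, 4)
4. V is the centroid of triangle SRQ ⇒ V = (-2/3, 10/7)
5. K lies on line VE with VK:KE = -1:3 ⇒ K = (-1, 15/7)
through S parallel to VE: direction (2/3, -10/7); meets KQ at G = (-13/17, 229/119)
G = K + t·(Q−K) with t = -2/17

t = -2/17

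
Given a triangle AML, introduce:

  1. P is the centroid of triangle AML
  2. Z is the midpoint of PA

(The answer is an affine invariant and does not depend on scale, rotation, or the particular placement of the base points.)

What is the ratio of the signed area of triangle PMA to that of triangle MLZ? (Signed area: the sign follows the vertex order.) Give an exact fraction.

Set A = (0, 0), M = (1, 0), L = (0, 1); any affine frame gives the same invariant.
1. P is the centroid of triangle AML ⇒ P = (1/3, 1/3)
2. Z is the midpoint of PA ⇒ Z = (1/6, 1/6)
2·[PMA] = -1/3, 2·[MLZ] = 2/3
[PMA]:[MLZ] = -1/3:2/3 = -1/2

[PMA]:[MLZ] = -1/2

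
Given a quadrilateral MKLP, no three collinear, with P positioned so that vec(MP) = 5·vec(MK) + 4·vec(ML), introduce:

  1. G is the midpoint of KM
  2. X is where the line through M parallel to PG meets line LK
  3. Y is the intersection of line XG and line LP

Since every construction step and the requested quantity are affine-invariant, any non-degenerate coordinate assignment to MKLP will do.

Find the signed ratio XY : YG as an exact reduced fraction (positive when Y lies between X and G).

XY:YG = -144/221

Assign M = (0, 0), K = (1, 0), L = (0, 1), P = (5, 4) — the answer is frame-independent, so this choice is without loss of generality.
1. G is the midpoint of KM ⇒ G = (1/2, 0)
2. X is where the line through M parallel to PG meets line LK ⇒ X = (9/17, 8/17)
3. Y is the intersection of line XG and line LP ⇒ Y = (45/77, 104/77)
Y = X + t·(G−X) with t = -144/77, so XY:YG = t:(1−t) = -144/77:221/77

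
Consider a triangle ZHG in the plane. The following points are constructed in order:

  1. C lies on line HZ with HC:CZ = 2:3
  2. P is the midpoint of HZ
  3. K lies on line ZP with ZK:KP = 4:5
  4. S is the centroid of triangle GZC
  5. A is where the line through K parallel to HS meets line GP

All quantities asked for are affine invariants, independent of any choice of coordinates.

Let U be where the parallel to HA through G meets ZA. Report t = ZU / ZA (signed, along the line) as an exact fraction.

Set Z = (0, 0), H = (1, 0), G = (0, 1); any affine frame gives the same invariant.
1. C lies on line HZ with HC:CZ = 2:3 ⇒ C = (3/5, 0)
2. P is the midpoint of HZ ⇒ P = (1/2, 0)
3. K lies on line ZP with ZK:KP = 4:5 ⇒ K = (2/9, 0)
4. S is the centroid of triangle GZC ⇒ S = (1/5, 1/3)
5. A is where the line through K parallel to HS meets line GP ⇒ A = (98/171, -25/171)
through G parallel to HA: direction (-73/171, -25/171); meets ZA at U = (-7154/4275, 73/171)
U = Z + t·(A−Z) with t = -73/25

t = -73/25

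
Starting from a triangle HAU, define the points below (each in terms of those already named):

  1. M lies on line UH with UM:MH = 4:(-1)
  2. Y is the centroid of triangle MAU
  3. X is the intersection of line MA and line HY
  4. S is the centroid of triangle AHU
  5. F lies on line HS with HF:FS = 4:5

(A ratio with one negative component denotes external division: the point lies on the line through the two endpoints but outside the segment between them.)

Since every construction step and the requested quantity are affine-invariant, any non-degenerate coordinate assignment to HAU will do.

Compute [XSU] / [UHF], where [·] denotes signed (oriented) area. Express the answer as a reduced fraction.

Set H = (0, 0), A = (1, 0), U = (0, 1); any affine frame gives the same invariant.
1. M lies on line UH with UM:MH = 4:(-1) ⇒ M = (0, -1/3)
2. Y is the centroid of triangle MAU ⇒ Y = (1/3, 2/9)
3. X is the intersection of line MA and line HY ⇒ X = (-1, -2/3)
4. S is the centroid of triangle AHU ⇒ S = (1/3, 1/3)
5. F lies on line HS with HF:FS = 4:5 ⇒ F = (4/27, 4/27)
2·[XSU] = 11/9, 2·[UHF] = 4/27
[XSU]:[UHF] = 11/9:4/27 = 33/4

[XSU]:[UHF] = 33/4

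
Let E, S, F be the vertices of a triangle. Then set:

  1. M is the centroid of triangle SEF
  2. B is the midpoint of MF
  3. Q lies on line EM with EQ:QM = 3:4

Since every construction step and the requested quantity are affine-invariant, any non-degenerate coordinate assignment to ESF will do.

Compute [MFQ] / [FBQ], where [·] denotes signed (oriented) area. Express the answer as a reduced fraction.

[MFQ]:[FBQ] = -2

Set E = (0, 0), S = (1, 0), F = (0, 1); any affine frame gives the same invariant.
1. M is the centroid of triangle SEF ⇒ M = (1/3, 1/3)
2. B is the midpoint of MF ⇒ B = (1/6, 2/3)
3. Q lies on line EM with EQ:QM = 3:4 ⇒ Q = (1/7, 1/7)
2·[MFQ] = 4/21, 2·[FBQ] = -2/21
[MFQ]:[FBQ] = 4/21:-2/21 = -2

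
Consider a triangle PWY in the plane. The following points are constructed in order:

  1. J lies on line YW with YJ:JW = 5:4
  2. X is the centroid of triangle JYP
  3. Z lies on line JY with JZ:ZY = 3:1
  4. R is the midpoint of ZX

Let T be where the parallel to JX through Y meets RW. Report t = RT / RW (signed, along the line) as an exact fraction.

Work in coordinates with P = (0, 0), W = (1, 0), Y = (0, 1).
1. J lies on line YW with YJ:JW = 5:4 ⇒ J = (5/9, 4/9)
2. X is the centroid of triangle JYP ⇒ X = (5/27, 13/27)
3. Z lies on line JY with JZ:ZY = 3:1 ⇒ Z = (5/36, 31/36)
4. R is the midpoint of ZX ⇒ R = (35/216, 145/216)
through Y parallel to JX: direction (-10/27, 1/27); meets RW at T = (-40/141, 145/141)
T = R + t·(W−R) with t = -25/47

t = -25/47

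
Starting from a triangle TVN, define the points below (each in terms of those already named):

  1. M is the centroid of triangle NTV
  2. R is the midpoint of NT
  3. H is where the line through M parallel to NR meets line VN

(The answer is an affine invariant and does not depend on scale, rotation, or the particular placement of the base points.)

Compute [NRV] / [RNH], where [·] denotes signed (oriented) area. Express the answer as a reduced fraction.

[NRV]:[RNH] = -3

Choose coordinates T = (0, 0), V = (1, 0), N = (0, 1).
1. M is the centroid of triangle NTV ⇒ M = (1/3, 1/3)
2. R is the midpoint of NT ⇒ R = (0, 1/2)
3. H is where the line through M parallel to NR meets line VN ⇒ H = (1/3, 2/3)
2·[NRV] = 1/2, 2·[RNH] = -1/6
[NRV]:[RNH] = 1/2:-1/6 = -3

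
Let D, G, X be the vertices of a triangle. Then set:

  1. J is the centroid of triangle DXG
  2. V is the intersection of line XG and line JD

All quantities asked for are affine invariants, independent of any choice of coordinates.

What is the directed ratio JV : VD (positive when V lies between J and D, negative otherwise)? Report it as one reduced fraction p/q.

Work in coordinates with D = (0, 0), G = (1, 0), X = (0, 1).
1. J is the centroid of triangle DXG ⇒ J = (1/3, 1/3)
2. V is the intersection of line XG and line JD ⇒ V = (1/2, 1/2)
V = J + t·(D−J) with t = -1/2, so JV:VD = t:(1−t) = -1/2:3/2

JV:VD = -1/3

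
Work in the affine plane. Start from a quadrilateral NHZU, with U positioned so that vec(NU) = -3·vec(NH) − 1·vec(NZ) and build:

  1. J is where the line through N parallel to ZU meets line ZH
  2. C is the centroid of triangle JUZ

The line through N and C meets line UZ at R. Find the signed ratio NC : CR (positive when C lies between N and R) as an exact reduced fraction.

NC:CR = 2

Assign N = (0, 0), H = (1, 0), Z = (0, 1), U = (-3, -1) — the answer is frame-independent, so this choice is without loss of generality.
1. J is where the line through N parallel to ZU meets line ZH ⇒ J = (3/5, 2/5)
2. C is the centroid of triangle JUZ ⇒ C = (-4/5, 2/15)
line NC meets UZ at R = (-6/5, 1/5)
C = N + t·(R−N) with t = 2/3, so NC:CR = 2/3:1/3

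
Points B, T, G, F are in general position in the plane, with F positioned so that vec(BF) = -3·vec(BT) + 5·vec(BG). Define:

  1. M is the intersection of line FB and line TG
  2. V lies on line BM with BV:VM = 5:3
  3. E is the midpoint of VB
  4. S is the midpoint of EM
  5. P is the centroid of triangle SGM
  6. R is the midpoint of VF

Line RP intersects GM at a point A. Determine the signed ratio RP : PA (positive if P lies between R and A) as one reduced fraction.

Assign B = (0, 0), T = (1, 0), G = (0, 1), F = (-3, 5) — the answer is frame-independent, so this choice is without loss of generality.
1. M is the intersection of line FB and line TG ⇒ M = (-3/2, 5/2)
2. V lies on line BM with BV:VM = 5:3 ⇒ V = (-15/16, 25/16)
3. E is the midpoint of VB ⇒ E = (-15/32, 25/32)
4. S is the midpoint of EM ⇒ S = (-63/64, 105/64)
5. P is the centroid of triangle SGM ⇒ P = (-53/64, 329/192)
6. R is the midpoint of VF ⇒ R = (-63/32, 105/32)
line RP meets GM at A = (-93/82, 175/82)
P = R + t·(A−R) with t = 41/30, so RP:PA = 41/30:-11/30

RP:PA = -41/11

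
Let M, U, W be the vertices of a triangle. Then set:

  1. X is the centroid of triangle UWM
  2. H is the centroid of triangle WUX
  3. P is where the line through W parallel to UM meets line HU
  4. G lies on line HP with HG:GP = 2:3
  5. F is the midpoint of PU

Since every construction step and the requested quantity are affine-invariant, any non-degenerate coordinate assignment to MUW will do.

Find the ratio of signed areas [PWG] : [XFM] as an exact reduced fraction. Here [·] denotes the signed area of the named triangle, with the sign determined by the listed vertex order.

Assign M = (0, 0), U = (1, 0), W = (0, 1) — the answer is frame-independent, so this choice is without loss of generality.
1. X is the centroid of triangle UWM ⇒ X = (1/3, 1/3)
2. H is the centroid of triangle WUX ⇒ H = (4/9, 4/9)
3. P is where the line through W parallel to UM meets line HU ⇒ P = (-1/4, 1)
4. G lies on line HP with HG:GP = 2:3 ⇒ G = (1/6, 2/3)
5. F is the midpoint of PU ⇒ F = (3/8, 1/2)
2·[PWG] = -1/12, 2·[XFM] = 1/24
[PWG]:[XFM] = -1/12:1/24 = -2

[PWG]:[XFM] = -2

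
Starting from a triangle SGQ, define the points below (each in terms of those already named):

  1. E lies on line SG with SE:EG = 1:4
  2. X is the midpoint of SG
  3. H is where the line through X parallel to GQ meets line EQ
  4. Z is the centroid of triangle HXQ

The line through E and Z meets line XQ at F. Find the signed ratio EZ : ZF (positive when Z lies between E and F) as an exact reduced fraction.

Choose coordinates S = (0, 0), G = (1, 0), Q = (0, 1).
1. E lies on line SG with SE:EG = 1:4 ⇒ E = (1/5, 0)
2. X is the midpoint of SG ⇒ X = (1/2, 0)
3. H is where the line through X parallel to GQ meets line EQ ⇒ H = (1/8, 3/8)
4. Z is the centroid of triangle HXQ ⇒ Z = (5/24, 11/24)
line EZ meets XQ at F = (4/19, 11/19)
Z = E + t·(F−E) with t = 19/24, so EZ:ZF = 19/24:5/24

EZ:ZF = 19/5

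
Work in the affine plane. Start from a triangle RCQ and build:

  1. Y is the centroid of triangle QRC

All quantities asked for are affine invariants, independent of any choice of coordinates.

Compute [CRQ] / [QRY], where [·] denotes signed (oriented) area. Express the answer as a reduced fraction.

Set R = (0, 0), C = (1, 0), Q = (0, 1); any affine frame gives the same invariant.
1. Y is the centroid of triangle QRC ⇒ Y = (1/3, 1/3)
2·[CRQ] = -1, 2·[QRY] = 1/3
[CRQ]:[QRY] = -1:1/3 = -3

[CRQ]:[QRY] = -3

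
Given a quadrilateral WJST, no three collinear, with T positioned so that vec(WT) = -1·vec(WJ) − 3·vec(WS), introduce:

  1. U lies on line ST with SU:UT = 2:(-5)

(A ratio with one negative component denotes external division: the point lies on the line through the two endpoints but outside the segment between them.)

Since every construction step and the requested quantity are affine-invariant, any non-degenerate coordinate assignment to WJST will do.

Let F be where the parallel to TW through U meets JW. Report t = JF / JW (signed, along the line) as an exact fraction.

t = 14/9

Choose coordinates W = (0, 0), J = (1, 0), S = (0, 1), T = (-1, -3).
1. U lies on line ST with SU:UT = 2:(-5) ⇒ U = (2/3, 11/3)
through U parallel to TW: direction (1, 3); meets JW at F = (-5/9, 0)
F = J + t·(W−J) with t = 14/9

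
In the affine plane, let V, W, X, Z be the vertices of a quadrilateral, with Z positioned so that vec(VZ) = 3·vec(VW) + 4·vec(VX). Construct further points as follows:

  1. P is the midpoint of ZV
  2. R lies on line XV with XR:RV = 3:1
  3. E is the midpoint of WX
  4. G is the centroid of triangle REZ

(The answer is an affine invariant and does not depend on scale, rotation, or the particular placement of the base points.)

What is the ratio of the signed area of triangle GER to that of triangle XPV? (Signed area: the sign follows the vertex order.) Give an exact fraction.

[GER]:[XPV] = 1/4

Work in coordinates with V = (0, 0), W = (1, 0), X = (0, 1), Z = (3, 4).
1. P is the midpoint of ZV ⇒ P = (3/2, 2)
2. R lies on line XV with XR:RV = 3:1 ⇒ R = (0, 1/4)
3. E is the midpoint of WX ⇒ E = (1/2, 1/2)
4. G is the centroid of triangle REZ ⇒ G = (7/6, 19/12)
2·[GER] = -3/8, 2·[XPV] = -3/2
[GER]:[XPV] = -3/8:-3/2 = 1/4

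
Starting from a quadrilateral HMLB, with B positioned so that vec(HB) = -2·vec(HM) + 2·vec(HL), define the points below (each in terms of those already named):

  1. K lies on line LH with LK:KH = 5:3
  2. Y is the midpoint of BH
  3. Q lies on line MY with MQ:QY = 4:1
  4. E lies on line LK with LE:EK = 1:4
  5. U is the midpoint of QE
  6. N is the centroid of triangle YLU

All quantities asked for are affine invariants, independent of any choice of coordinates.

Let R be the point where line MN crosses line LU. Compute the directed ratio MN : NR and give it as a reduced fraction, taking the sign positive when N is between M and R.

Set H = (0, 0), M = (1, 0), L = (0, 1), B = (-2, 2); any affine frame gives the same invariant.
1. K lies on line LH with LK:KH = 5:3 ⇒ K = (0, 3/8)
2. Y is the midpoint of BH ⇒ Y = (-1, 1)
3. Q lies on line MY with MQ:QY = 4:1 ⇒ Q = (-3/5, 4/5)
4. E lies on line LK with LE:EK = 1:4 ⇒ E = (0, 7/8)
5. U is the midpoint of QE ⇒ U = (-3/10, 67/80)
6. N is the centroid of triangle YLU ⇒ N = (-13/30, 227/240)
line MN meets LU at R = (-351/1240, 8399/9920)
N = M + t·(R−M) with t = 124/111, so MN:NR = 124/111:-13/111

MN:NR = -124/13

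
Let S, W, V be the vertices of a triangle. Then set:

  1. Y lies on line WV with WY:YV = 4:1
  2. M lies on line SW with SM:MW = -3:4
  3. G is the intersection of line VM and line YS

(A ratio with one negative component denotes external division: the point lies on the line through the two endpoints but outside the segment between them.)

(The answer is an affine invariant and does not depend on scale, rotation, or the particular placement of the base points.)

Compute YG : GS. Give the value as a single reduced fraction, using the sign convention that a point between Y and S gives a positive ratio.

YG:GS = -4/15

Choose coordinates S = (0, 0), W = (1, 0), V = (0, 1).
1. Y lies on line WV with WY:YV = 4:1 ⇒ Y = (1/5, 4/5)
2. M lies on line SW with SM:MW = -3:4 ⇒ M = (-3, 0)
3. G is the intersection of line VM and line YS ⇒ G = (3/11, 12/11)
G = Y + t·(S−Y) with t = -4/11, so YG:GS = t:(1−t) = -4/11:15/11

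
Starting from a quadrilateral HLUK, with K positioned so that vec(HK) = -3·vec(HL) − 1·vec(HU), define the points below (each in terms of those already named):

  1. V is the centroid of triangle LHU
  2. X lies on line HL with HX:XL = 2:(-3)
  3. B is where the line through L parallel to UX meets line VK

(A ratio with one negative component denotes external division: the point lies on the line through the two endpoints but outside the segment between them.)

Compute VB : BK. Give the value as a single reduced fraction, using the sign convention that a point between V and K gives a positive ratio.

VB:BK = -2/3

Work in coordinates with H = (0, 0), L = (1, 0), U = (0, 1), K = (-3, -1).
1. V is the centroid of triangle LHU ⇒ V = (1/3, 1/3)
2. X lies on line HL with HX:XL = 2:(-3) ⇒ X = (-2, 0)
3. B is where the line through L parallel to UX meets line VK ⇒ B = (7, 3)
B = V + t·(K−V) with t = -2, so VB:BK = t:(1−t) = -2:3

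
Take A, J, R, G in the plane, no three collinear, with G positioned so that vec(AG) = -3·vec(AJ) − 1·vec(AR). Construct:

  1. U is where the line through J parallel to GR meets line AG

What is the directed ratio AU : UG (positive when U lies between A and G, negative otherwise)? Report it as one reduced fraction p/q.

Assign A = (0, 0), J = (1, 0), R = (0, 1), G = (-3, -1) — the answer is frame-independent, so this choice is without loss of generality.
1. U is where the line through J parallel to GR meets line AG ⇒ U = (2, 2/3)
U = A + t·(G−A) with t = -2/3, so AU:UG = t:(1−t) = -2/3:5/3

AU:UG = -2/5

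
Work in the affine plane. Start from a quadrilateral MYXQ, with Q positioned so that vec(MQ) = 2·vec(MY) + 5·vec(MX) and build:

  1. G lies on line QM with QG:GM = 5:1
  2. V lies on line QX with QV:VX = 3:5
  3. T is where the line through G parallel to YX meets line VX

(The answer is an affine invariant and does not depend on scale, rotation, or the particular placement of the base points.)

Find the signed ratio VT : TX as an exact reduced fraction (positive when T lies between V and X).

VT:TX = 43/2

Assign M = (0, 0), Y = (1, 0), X = (0, 1), Q = (2, 5) — the answer is frame-independent, so this choice is without loss of generality.
1. G lies on line QM with QG:GM = 5:1 ⇒ G = (1/3, 5/6)
2. V lies on line QX with QV:VX = 3:5 ⇒ V = (5/4, 7/2)
3. T is where the line through G parallel to YX meets line VX ⇒ T = (1/18, 10/9)
T = V + t·(X−V) with t = 43/45, so VT:TX = t:(1−t) = 43/45:2/45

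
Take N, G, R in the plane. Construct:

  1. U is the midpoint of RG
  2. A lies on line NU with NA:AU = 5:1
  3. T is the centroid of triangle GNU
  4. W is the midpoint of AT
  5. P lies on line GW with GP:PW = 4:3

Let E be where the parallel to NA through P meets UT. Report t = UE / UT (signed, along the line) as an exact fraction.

Set N = (0, 0), G = (1, 0), R = (0, 1); any affine frame gives the same invariant.
1. U is the midpoint of RG ⇒ U = (1/2, 1/2)
2. A lies on line NU with NA:AU = 5:1 ⇒ A = (5/12, 5/12)
3. T is the centroid of triangle GNU ⇒ T = (1/2, 1/6)
4. W is the midpoint of AT ⇒ W = (11/24, 7/24)
5. P lies on line GW with GP:PW = 4:3 ⇒ P = (29/42, 1/6)
through P parallel to NA: direction (5/12, 5/12); meets UT at E = (1/2, -1/42)
E = U + t·(T−U) with t = 11/7

t = 11/7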